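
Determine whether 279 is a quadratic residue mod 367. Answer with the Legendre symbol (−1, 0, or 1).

1

Euler's criterion: (279/367) ≡ 279^183 (mod 367).
279^2 ≡ 37 (mod 367)
279^4 ≡ 268 (mod 367)
279^8 ≡ 259 (mod 367)
279^16 ≡ 287 (mod 367)
279^32 ≡ 161 (mod 367)
279^64 ≡ 231 (mod 367)
279^128 ≡ 146 (mod 367)
279^183 = 279^(128+32+16+4+2+1) ≡ 1 (mod 367).
Result is 1, so (279/367) = 1.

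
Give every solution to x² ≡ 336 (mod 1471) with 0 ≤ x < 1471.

659, 812

Since 1471 ≡ 3 (mod 4), a square root of 336 is 336^((1471+1)/4) = 336^368 mod 1471.
Repeated squaring: 336^2≡1100, 336^4≡838, 336^8≡577, 336^16≡483, 336^32≡871, 336^64≡1076, 336^128≡99, 336^256≡975 (mod 1471).
336^368 = 336^(256+64+32+16) ≡ 812 (mod 1471).
Check: 812² = 659344 ≡ 336 (mod 1471). The two roots are 659 and 812.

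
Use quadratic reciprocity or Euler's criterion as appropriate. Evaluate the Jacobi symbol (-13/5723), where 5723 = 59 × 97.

First reduce: -13 ≡ 5710 (mod 5723).
Pull out 2: since 5723 ≡ 3 (mod 8), (2/5723) = -1.
Reciprocity: 2855 ≡ 3 and 5723 ≡ 3 (mod 4), so (2855/5723) = −(5723/2855).
Reduce top mod 2855: now compute (13/2855).
Reciprocity: 13 ≡ 1 and 2855 ≡ 3 (mod 4), so (13/2855) = +(2855/13).
Reduce top mod 13: now compute (8/13).
Pull out 2^3: since 13 ≡ 5 (mod 8), (2/13) = -1, so (2/13)^3 = -1.
Reached (1/13) = 1. Collecting the sign flips along the way, the symbol is -1.

-1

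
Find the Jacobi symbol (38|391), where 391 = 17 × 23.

Pull out 2: since 391 ≡ 7 (mod 8), (2/391) = +1.
Reciprocity: 19 ≡ 3 and 391 ≡ 3 (mod 4), so (19/391) = −(391/19).
Reduce top mod 19: now compute (11/19).
Reciprocity: 11 ≡ 3 and 19 ≡ 3 (mod 4), so (11/19) = −(19/11).
Reduce top mod 11: now compute (8/11).
Pull out 2^3: since 11 ≡ 3 (mod 8), (2/11) = -1, so (2/11)^3 = -1.
Reached (1/11) = 1. Collecting the sign flips along the way, the symbol is -1.

-1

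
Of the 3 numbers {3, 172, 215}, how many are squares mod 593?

1

(3/593) = -1 → non-residue.
(172/593) = -1 → non-residue.
(215/593) = +1 → QR.
Total quadratic residues among the 3: 1.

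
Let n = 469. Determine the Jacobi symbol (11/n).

Reciprocity: 11 ≡ 3 and 469 ≡ 1 (mod 4), so (11/469) = +(469/11).
Reduce top mod 11: now compute (7/11).
Reciprocity: 7 ≡ 3 and 11 ≡ 3 (mod 4), so (7/11) = −(11/7).
Reduce top mod 7: now compute (4/7).
Pull out 2^2: since 7 ≡ 7 (mod 8), (2/7) = +1, so (2/7)^2 = +1.
Reached (1/7) = 1. Collecting the sign flips along the way, the symbol is -1.

-1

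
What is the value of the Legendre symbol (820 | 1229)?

Pull out 2^2: since 1229 ≡ 5 (mod 8), (2/1229) = -1, so (2/1229)^2 = +1.
Reciprocity: 205 ≡ 1 and 1229 ≡ 1 (mod 4), so (205/1229) = +(1229/205).
Reduce top mod 205: now compute (204/205).
Pull out 2^2: since 205 ≡ 5 (mod 8), (2/205) = -1, so (2/205)^2 = +1.
Reciprocity: 51 ≡ 3 and 205 ≡ 1 (mod 4), so (51/205) = +(205/51).
Reduce top mod 51: now compute (1/51).
Reached (1/51) = 1. Collecting the sign flips along the way, the symbol is +1.

1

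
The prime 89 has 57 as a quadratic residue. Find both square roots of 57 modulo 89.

18, 71

89 ≡ 1 (mod 4), so we find a root by search.
Trying successive values, 18² = 324 ≡ 57 (mod 89). The other root is 89 − 18 = 71.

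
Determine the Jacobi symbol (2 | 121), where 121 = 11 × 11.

1

Pull out 2: since 121 ≡ 1 (mod 8), (2/121) = +1.
Reached (1/121) = 1. Collecting the sign flips along the way, the symbol is +1.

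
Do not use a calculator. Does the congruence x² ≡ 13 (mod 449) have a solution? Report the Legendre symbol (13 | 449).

-1

Euler's criterion: (13/449) ≡ 13^224 (mod 449).
13^2 ≡ 169 (mod 449)
13^4 ≡ 274 (mod 449)
13^8 ≡ 93 (mod 449)
13^16 ≡ 118 (mod 449)
13^32 ≡ 5 (mod 449)
13^64 ≡ 25 (mod 449)
13^128 ≡ 176 (mod 449)
13^224 = 13^(128+64+32) ≡ 448 (mod 449).
Result is 448 ≡ −1, so (13/449) = −1.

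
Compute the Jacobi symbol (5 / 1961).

1

Reciprocity: 5 ≡ 1 and 1961 ≡ 1 (mod 4), so (5/1961) = +(1961/5).
Reduce top mod 5: now compute (1/5).
Reached (1/5) = 1. Collecting the sign flips along the way, the symbol is +1.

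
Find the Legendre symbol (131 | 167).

-1

Euler's criterion: (131/167) ≡ 131^83 (mod 167).
131^2 ≡ 127 (mod 167)
131^4 ≡ 97 (mod 167)
131^8 ≡ 57 (mod 167)
131^16 ≡ 76 (mod 167)
131^32 ≡ 98 (mod 167)
131^64 ≡ 85 (mod 167)
131^83 = 131^(64+16+2+1) ≡ 166 (mod 167).
Result is 166 ≡ −1, so (131/167) = −1.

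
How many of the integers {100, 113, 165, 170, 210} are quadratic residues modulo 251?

(100/251) = +1 → QR.
(113/251) = +1 → QR.
(165/251) = -1 → non-residue.
(170/251) = -1 → non-residue.
(210/251) = -1 → non-residue.
Total quadratic residues among the 5: 2.

2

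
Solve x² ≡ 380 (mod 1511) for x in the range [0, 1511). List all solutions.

Since 1511 ≡ 3 (mod 4), a square root of 380 is 380^((1511+1)/4) = 380^378 mod 1511.
Repeated squaring: 380^2≡855, 380^4≡1212, 380^8≡252, 380^16≡42, 380^32≡253, 380^64≡547, 380^128≡31, 380^256≡961 (mod 1511).
380^378 = 380^(256+64+32+16+8+2) ≡ 757 (mod 1511).
Check: 757² = 573049 ≡ 380 (mod 1511). The two roots are 754 and 757.

754, 757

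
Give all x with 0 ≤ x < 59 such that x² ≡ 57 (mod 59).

23, 36

Since 59 ≡ 3 (mod 4), a square root of 57 is 57^((59+1)/4) = 57^15 mod 59.
Repeated squaring: 57^2≡4, 57^4≡16, 57^8≡20 (mod 59).
57^15 = 57^(8+4+2+1) ≡ 36 (mod 59).
Check: 36² = 1296 ≡ 57 (mod 59). The two roots are 23 and 36.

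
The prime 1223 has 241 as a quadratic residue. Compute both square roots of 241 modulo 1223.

Since 1223 ≡ 3 (mod 4), a square root of 241 is 241^((1223+1)/4) = 241^306 mod 1223.
Repeated squaring: 241^2≡600, 241^4≡438, 241^8≡1056, 241^16≡983, 241^32≡119, 241^64≡708, 241^128≡1057, 241^256≡650 (mod 1223).
241^306 = 241^(256+32+16+2) ≡ 343 (mod 1223).
Check: 343² = 117649 ≡ 241 (mod 1223). The two roots are 343 and 880.

343, 880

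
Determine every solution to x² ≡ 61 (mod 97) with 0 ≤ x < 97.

35, 62

97 ≡ 1 (mod 4), so we find a root by search.
Trying successive values, 35² = 1225 ≡ 61 (mod 97). The other root is 97 − 35 = 62.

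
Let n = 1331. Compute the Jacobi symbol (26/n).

1

Pull out 2: since 1331 ≡ 3 (mod 8), (2/1331) = -1.
Reciprocity: 13 ≡ 1 and 1331 ≡ 3 (mod 4), so (13/1331) = +(1331/13).
Reduce top mod 13: now compute (5/13).
Reciprocity: 5 ≡ 1 and 13 ≡ 1 (mod 4), so (5/13) = +(13/5).
Reduce top mod 5: now compute (3/5).
Reciprocity: 3 ≡ 3 and 5 ≡ 1 (mod 4), so (3/5) = +(5/3).
Reduce top mod 3: now compute (2/3).
Pull out 2: since 3 ≡ 3 (mod 8), (2/3) = -1.
Reached (1/3) = 1. Collecting the sign flips along the way, the symbol is +1.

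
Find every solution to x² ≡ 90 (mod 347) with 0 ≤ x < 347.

28, 319

Since 347 ≡ 3 (mod 4), a square root of 90 is 90^((347+1)/4) = 90^87 mod 347.
Repeated squaring: 90^2≡119, 90^4≡281, 90^8≡192, 90^16≡82, 90^32≡131, 90^64≡158 (mod 347).
90^87 = 90^(64+16+4+2+1) ≡ 319 (mod 347).
Check: 319² = 101761 ≡ 90 (mod 347). The two roots are 28 and 319.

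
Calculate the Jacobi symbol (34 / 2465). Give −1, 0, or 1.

Pull out 2: since 2465 ≡ 1 (mod 8), (2/2465) = +1.
Reciprocity: 17 ≡ 1 and 2465 ≡ 1 (mod 4), so (17/2465) = +(2465/17).
Reduce top mod 17: now compute (0/17).
Top reduces to 0: gcd > 1, so the symbol is 0.

0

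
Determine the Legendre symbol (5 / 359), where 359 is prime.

Reciprocity: 5 ≡ 1 and 359 ≡ 3 (mod 4), so (5/359) = +(359/5).
Reduce top mod 5: now compute (4/5).
Pull out 2^2: since 5 ≡ 5 (mod 8), (2/5) = -1, so (2/5)^2 = +1.
Reached (1/5) = 1. Collecting the sign flips along the way, the symbol is +1.

1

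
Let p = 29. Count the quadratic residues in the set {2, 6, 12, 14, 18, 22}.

2

(2/29) = -1 → non-residue.
(6/29) = +1 → QR.
(12/29) = -1 → non-residue.
(14/29) = -1 → non-residue.
(18/29) = -1 → non-residue.
(22/29) = +1 → QR.
Total quadratic residues among the 6: 2.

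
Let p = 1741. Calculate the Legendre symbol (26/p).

Pull out 2: since 1741 ≡ 5 (mod 8), (2/1741) = -1.
Reciprocity: 13 ≡ 1 and 1741 ≡ 1 (mod 4), so (13/1741) = +(1741/13).
Reduce top mod 13: now compute (12/13).
Pull out 2^2: since 13 ≡ 5 (mod 8), (2/13) = -1, so (2/13)^2 = +1.
Reciprocity: 3 ≡ 3 and 13 ≡ 1 (mod 4), so (3/13) = +(13/3).
Reduce top mod 3: now compute (1/3).
Reached (1/3) = 1. Collecting the sign flips along the way, the symbol is -1.

-1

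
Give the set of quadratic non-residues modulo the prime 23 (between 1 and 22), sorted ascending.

Square k = 1,…,11 (k and 23−k give the same square):
1²=1, 2²=4, 3²=9, 4²=16, 5²≡2, 6²≡13, 7²≡3, 8²≡18, 9²≡12, 10²≡8, 11²≡6 (mod 23).
The residues are {1, 2, 3, 4, 6, 8, 9, 12, 13, 16, 18}; the non-residues are the remaining 11 nonzero classes.

5,7,10,11,14,15,17,19,20,21,22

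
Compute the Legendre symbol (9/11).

1

Euler's criterion: (9/11) ≡ 9^5 (mod 11).
9^2 ≡ 4 (mod 11)
9^4 ≡ 5 (mod 11)
9^5 = 9^(4+1) ≡ 1 (mod 11).
Result is 1, so (9/11) = 1.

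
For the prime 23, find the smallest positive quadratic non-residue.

5

(2/23) = +1, so 2 is a residue.
(3/23) = +1, so 3 is a residue.
(4/23) = +1, so 4 is a residue.
(5/23) = −1, so 5 is the smallest positive non-residue mod 23.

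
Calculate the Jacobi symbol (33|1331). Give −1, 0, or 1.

Reciprocity: 33 ≡ 1 and 1331 ≡ 3 (mod 4), so (33/1331) = +(1331/33).
Reduce top mod 33: now compute (11/33).
Reciprocity: 11 ≡ 3 and 33 ≡ 1 (mod 4), so (11/33) = +(33/11).
Reduce top mod 11: now compute (0/11).
Top reduces to 0: gcd > 1, so the symbol is 0.

0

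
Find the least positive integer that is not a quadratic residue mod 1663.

(2/1663) = +1, so 2 is a residue.
(3/1663) = −1, so 3 is the smallest positive non-residue mod 1663.

3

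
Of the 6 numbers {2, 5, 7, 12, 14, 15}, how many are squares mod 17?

(2/17) = +1 → QR.
(5/17) = -1 → non-residue.
(7/17) = -1 → non-residue.
(12/17) = -1 → non-residue.
(14/17) = -1 → non-residue.
(15/17) = +1 → QR.
Total quadratic residues among the 6: 2.

2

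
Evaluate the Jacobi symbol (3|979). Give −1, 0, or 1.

Reciprocity: 3 ≡ 3 and 979 ≡ 3 (mod 4), so (3/979) = −(979/3).
Reduce top mod 3: now compute (1/3).
Reached (1/3) = 1. Collecting the sign flips along the way, the symbol is -1.

-1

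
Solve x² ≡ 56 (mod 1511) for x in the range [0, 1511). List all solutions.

174, 1337

Since 1511 ≡ 3 (mod 4), a square root of 56 is 56^((1511+1)/4) = 56^378 mod 1511.
Repeated squaring: 56^2≡114, 56^4≡908, 56^8≡969, 56^16≡630, 56^32≡1018, 56^64≡1289, 56^128≡932, 56^256≡1310 (mod 1511).
56^378 = 56^(256+64+32+16+8+2) ≡ 1337 (mod 1511).
Check: 1337² = 1787569 ≡ 56 (mod 1511). The two roots are 174 and 1337.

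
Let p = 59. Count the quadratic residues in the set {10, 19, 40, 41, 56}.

(10/59) = -1 → non-residue.
(19/59) = +1 → QR.
(40/59) = -1 → non-residue.
(41/59) = +1 → QR.
(56/59) = -1 → non-residue.
Total quadratic residues among the 5: 2.

2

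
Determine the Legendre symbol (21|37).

Reciprocity: 21 ≡ 1 and 37 ≡ 1 (mod 4), so (21/37) = +(37/21).
Reduce top mod 21: now compute (16/21).
Pull out 2^4: since 21 ≡ 5 (mod 8), (2/21) = -1, so (2/21)^4 = +1.
Reached (1/21) = 1. Collecting the sign flips along the way, the symbol is +1.

1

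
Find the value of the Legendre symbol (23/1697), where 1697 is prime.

Reciprocity: 23 ≡ 3 and 1697 ≡ 1 (mod 4), so (23/1697) = +(1697/23).
Reduce top mod 23: now compute (18/23).
Pull out 2: since 23 ≡ 7 (mod 8), (2/23) = +1.
Reciprocity: 9 ≡ 1 and 23 ≡ 3 (mod 4), so (9/23) = +(23/9).
Reduce top mod 9: now compute (5/9).
Reciprocity: 5 ≡ 1 and 9 ≡ 1 (mod 4), so (5/9) = +(9/5).
Reduce top mod 5: now compute (4/5).
Pull out 2^2: since 5 ≡ 5 (mod 8), (2/5) = -1, so (2/5)^2 = +1.
Reached (1/5) = 1. Collecting the sign flips along the way, the symbol is +1.

1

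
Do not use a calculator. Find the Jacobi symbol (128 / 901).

-1

Pull out 2^7: since 901 ≡ 5 (mod 8), (2/901) = -1, so (2/901)^7 = -1.
Reached (1/901) = 1. Collecting the sign flips along the way, the symbol is -1.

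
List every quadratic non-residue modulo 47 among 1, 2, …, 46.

5 10 11 13 15 19 20 22 23 26 29 30 31 33 35 38 39 40 41 43 44 45 46

Square k = 1,…,23 (k and 47−k give the same square):
1²=1, 2²=4, 3²=9, 4²=16, 5²=25, 6²=36, 7²≡2, 8²≡17, 9²≡34, 10²≡6, 11²≡27, 12²≡3, 13²≡28, 14²≡8, 15²≡37, 16²≡21, 17²≡7, 18²≡42, 19²≡32, 20²≡24, 21²≡18, 22²≡14, 23²≡12 (mod 47).
The residues are {1, 2, 3, 4, 6, 7, 8, 9, 12, 14, 16, 17, 18, 21, 24, 25, 27, 28, 32, 34, 36, 37, 42}; the non-residues are the remaining 23 nonzero classes.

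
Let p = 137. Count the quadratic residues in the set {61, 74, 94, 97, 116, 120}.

3

(61/137) = +1 → QR.
(74/137) = +1 → QR.
(94/137) = -1 → non-residue.
(97/137) = -1 → non-residue.
(116/137) = -1 → non-residue.
(120/137) = +1 → QR.
Total quadratic residues among the 6: 3.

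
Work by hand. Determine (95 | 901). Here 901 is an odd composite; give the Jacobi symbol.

Reciprocity: 95 ≡ 3 and 901 ≡ 1 (mod 4), so (95/901) = +(901/95).
Reduce top mod 95: now compute (46/95).
Pull out 2: since 95 ≡ 7 (mod 8), (2/95) = +1.
Reciprocity: 23 ≡ 3 and 95 ≡ 3 (mod 4), so (23/95) = −(95/23).
Reduce top mod 23: now compute (3/23).
Reciprocity: 3 ≡ 3 and 23 ≡ 3 (mod 4), so (3/23) = −(23/3).
Reduce top mod 3: now compute (2/3).
Pull out 2: since 3 ≡ 3 (mod 8), (2/3) = -1.
Reached (1/3) = 1. Collecting the sign flips along the way, the symbol is -1.

-1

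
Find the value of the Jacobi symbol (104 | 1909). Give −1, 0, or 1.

1

Pull out 2^3: since 1909 ≡ 5 (mod 8), (2/1909) = -1, so (2/1909)^3 = -1.
Reciprocity: 13 ≡ 1 and 1909 ≡ 1 (mod 4), so (13/1909) = +(1909/13).
Reduce top mod 13: now compute (11/13).
Reciprocity: 11 ≡ 3 and 13 ≡ 1 (mod 4), so (11/13) = +(13/11).
Reduce top mod 11: now compute (2/11).
Pull out 2: since 11 ≡ 3 (mod 8), (2/11) = -1.
Reached (1/11) = 1. Collecting the sign flips along the way, the symbol is +1.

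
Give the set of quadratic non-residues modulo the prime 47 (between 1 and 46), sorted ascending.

5,10,11,13,15,19,20,22,23,26,29,30,31,33,35,38,39,40,41,43,44,45,46

Square k = 1,…,23 (k and 47−k give the same square):
1²=1, 2²=4, 3²=9, 4²=16, 5²=25, 6²=36, 7²≡2, 8²≡17, 9²≡34, 10²≡6, 11²≡27, 12²≡3, 13²≡28, 14²≡8, 15²≡37, 16²≡21, 17²≡7, 18²≡42, 19²≡32, 20²≡24, 21²≡18, 22²≡14, 23²≡12 (mod 47).
The residues are {1, 2, 3, 4, 6, 7, 8, 9, 12, 14, 16, 17, 18, 21, 24, 25, 27, 28, 32, 34, 36, 37, 42}; the non-residues are the remaining 23 nonzero classes.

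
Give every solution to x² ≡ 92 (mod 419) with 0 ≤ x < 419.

55, 364

Since 419 ≡ 3 (mod 4), a square root of 92 is 92^((419+1)/4) = 92^105 mod 419.
Repeated squaring: 92^2≡84, 92^4≡352, 92^8≡299, 92^16≡154, 92^32≡252, 92^64≡235 (mod 419).
92^105 = 92^(64+32+8+1) ≡ 364 (mod 419).
Check: 364² = 132496 ≡ 92 (mod 419). The two roots are 55 and 364.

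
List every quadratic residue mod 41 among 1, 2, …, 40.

Square k = 1,…,20 (k and 41−k give the same square):
1²=1, 2²=4, 3²=9, 4²=16, 5²=25, 6²=36, 7²≡8, 8²≡23, 9²≡40, 10²≡18, 11²≡39, 12²≡21, 13²≡5, 14²≡32, 15²≡20, 16²≡10, 17²≡2, 18²≡37, 19²≡33, 20²≡31 (mod 41).
So the quadratic residues mod 41 are {1, 2, 4, 5, 8, 9, 10, 16, 18, 20, 21, 23, 25, 31, 32, 33, 36, 37, 39, 40}.

1,2,4,5,8,9,10,16,18,20,21,23,25,31,32,33,36,37,39,40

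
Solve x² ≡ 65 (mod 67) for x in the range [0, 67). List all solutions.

20, 47

Since 67 ≡ 3 (mod 4), a square root of 65 is 65^((67+1)/4) = 65^17 mod 67.
Repeated squaring: 65^2≡4, 65^4≡16, 65^8≡55, 65^16≡10 (mod 67).
65^17 = 65^(16+1) ≡ 47 (mod 67).
Check: 47² = 2209 ≡ 65 (mod 67). The two roots are 20 and 47.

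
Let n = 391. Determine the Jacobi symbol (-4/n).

First reduce: -4 ≡ 387 (mod 391).
Reciprocity: 387 ≡ 3 and 391 ≡ 3 (mod 4), so (387/391) = −(391/387).
Reduce top mod 387: now compute (4/387).
Pull out 2^2: since 387 ≡ 3 (mod 8), (2/387) = -1, so (2/387)^2 = +1.
Reached (1/387) = 1. Collecting the sign flips along the way, the symbol is -1.

-1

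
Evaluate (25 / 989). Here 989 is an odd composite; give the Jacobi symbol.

Reciprocity: 25 ≡ 1 and 989 ≡ 1 (mod 4), so (25/989) = +(989/25).
Reduce top mod 25: now compute (14/25).
Pull out 2: since 25 ≡ 1 (mod 8), (2/25) = +1.
Reciprocity: 7 ≡ 3 and 25 ≡ 1 (mod 4), so (7/25) = +(25/7).
Reduce top mod 7: now compute (4/7).
Pull out 2^2: since 7 ≡ 7 (mod 8), (2/7) = +1, so (2/7)^2 = +1.
Reached (1/7) = 1. Collecting the sign flips along the way, the symbol is +1.

1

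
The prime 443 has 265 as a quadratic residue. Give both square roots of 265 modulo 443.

122, 321

Since 443 ≡ 3 (mod 4), a square root of 265 is 265^((443+1)/4) = 265^111 mod 443.
Repeated squaring: 265^2≡231, 265^4≡201, 265^8≡88, 265^16≡213, 265^32≡183, 265^64≡264 (mod 443).
265^111 = 265^(64+32+8+4+2+1) ≡ 321 (mod 443).
Check: 321² = 103041 ≡ 265 (mod 443). The two roots are 122 and 321.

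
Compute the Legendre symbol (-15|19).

First reduce: -15 ≡ 4 (mod 19).
Pull out 2^2: since 19 ≡ 3 (mod 8), (2/19) = -1, so (2/19)^2 = +1.
Reached (1/19) = 1. Collecting the sign flips along the way, the symbol is +1.

1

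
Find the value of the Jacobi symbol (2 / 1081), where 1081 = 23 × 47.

1

Pull out 2: since 1081 ≡ 1 (mod 8), (2/1081) = +1.
Reached (1/1081) = 1. Collecting the sign flips along the way, the symbol is +1.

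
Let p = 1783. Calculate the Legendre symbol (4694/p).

-1

First reduce: 4694 ≡ 1128 (mod 1783).
Pull out 2^3: since 1783 ≡ 7 (mod 8), (2/1783) = +1, so (2/1783)^3 = +1.
Reciprocity: 141 ≡ 1 and 1783 ≡ 3 (mod 4), so (141/1783) = +(1783/141).
Reduce top mod 141: now compute (91/141).
Reciprocity: 91 ≡ 3 and 141 ≡ 1 (mod 4), so (91/141) = +(141/91).
Reduce top mod 91: now compute (50/91).
Pull out 2: since 91 ≡ 3 (mod 8), (2/91) = -1.
Reciprocity: 25 ≡ 1 and 91 ≡ 3 (mod 4), so (25/91) = +(91/25).
Reduce top mod 25: now compute (16/25).
Pull out 2^4: since 25 ≡ 1 (mod 8), (2/25) = +1, so (2/25)^4 = +1.
Reached (1/25) = 1. Collecting the sign flips along the way, the symbol is -1.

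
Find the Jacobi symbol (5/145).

Reciprocity: 5 ≡ 1 and 145 ≡ 1 (mod 4), so (5/145) = +(145/5).
Reduce top mod 5: now compute (0/5).
Top reduces to 0: gcd > 1, so the symbol is 0.

0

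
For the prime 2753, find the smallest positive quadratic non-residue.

(2/2753) = +1, so 2 is a residue.
(3/2753) = −1, so 3 is the smallest positive non-residue mod 2753.

3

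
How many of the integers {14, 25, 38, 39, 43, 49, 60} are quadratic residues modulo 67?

5

(14/67) = +1 → QR.
(25/67) = +1 → QR.
(38/67) = -1 → non-residue.
(39/67) = +1 → QR.
(43/67) = -1 → non-residue.
(49/67) = +1 → QR.
(60/67) = +1 → QR.
Total quadratic residues among the 7: 5.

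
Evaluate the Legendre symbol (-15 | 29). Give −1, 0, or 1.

First reduce: -15 ≡ 14 (mod 29).
Pull out 2: since 29 ≡ 5 (mod 8), (2/29) = -1.
Reciprocity: 7 ≡ 3 and 29 ≡ 1 (mod 4), so (7/29) = +(29/7).
Reduce top mod 7: now compute (1/7).
Reached (1/7) = 1. Collecting the sign flips along the way, the symbol is -1.

-1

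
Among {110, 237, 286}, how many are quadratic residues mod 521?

(110/521) = +1 → QR.
(237/521) = +1 → QR.
(286/521) = +1 → QR.
Total quadratic residues among the 3: 3.

3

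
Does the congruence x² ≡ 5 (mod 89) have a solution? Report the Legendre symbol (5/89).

1

Reciprocity: 5 ≡ 1 and 89 ≡ 1 (mod 4), so (5/89) = +(89/5).
Reduce top mod 5: now compute (4/5).
Pull out 2^2: since 5 ≡ 5 (mod 8), (2/5) = -1, so (2/5)^2 = +1.
Reached (1/5) = 1. Collecting the sign flips along the way, the symbol is +1.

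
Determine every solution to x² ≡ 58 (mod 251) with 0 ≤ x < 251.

Since 251 ≡ 3 (mod 4), a square root of 58 is 58^((251+1)/4) = 58^63 mod 251.
Repeated squaring: 58^2≡101, 58^4≡161, 58^8≡68, 58^16≡106, 58^32≡192 (mod 251).
58^63 = 58^(32+16+8+4+2+1) ≡ 73 (mod 251).
Check: 73² = 5329 ≡ 58 (mod 251). The two roots are 73 and 178.

73, 178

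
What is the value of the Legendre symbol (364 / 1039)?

1

Pull out 2^2: since 1039 ≡ 7 (mod 8), (2/1039) = +1, so (2/1039)^2 = +1.
Reciprocity: 91 ≡ 3 and 1039 ≡ 3 (mod 4), so (91/1039) = −(1039/91).
Reduce top mod 91: now compute (38/91).
Pull out 2: since 91 ≡ 3 (mod 8), (2/91) = -1.
Reciprocity: 19 ≡ 3 and 91 ≡ 3 (mod 4), so (19/91) = −(91/19).
Reduce top mod 19: now compute (15/19).
Reciprocity: 15 ≡ 3 and 19 ≡ 3 (mod 4), so (15/19) = −(19/15).
Reduce top mod 15: now compute (4/15).
Pull out 2^2: since 15 ≡ 7 (mod 8), (2/15) = +1, so (2/15)^2 = +1.
Reached (1/15) = 1. Collecting the sign flips along the way, the symbol is +1.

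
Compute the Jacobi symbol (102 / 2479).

Pull out 2: since 2479 ≡ 7 (mod 8), (2/2479) = +1.
Reciprocity: 51 ≡ 3 and 2479 ≡ 3 (mod 4), so (51/2479) = −(2479/51).
Reduce top mod 51: now compute (31/51).
Reciprocity: 31 ≡ 3 and 51 ≡ 3 (mod 4), so (31/51) = −(51/31).
Reduce top mod 31: now compute (20/31).
Pull out 2^2: since 31 ≡ 7 (mod 8), (2/31) = +1, so (2/31)^2 = +1.
Reciprocity: 5 ≡ 1 and 31 ≡ 3 (mod 4), so (5/31) = +(31/5).
Reduce top mod 5: now compute (1/5).
Reached (1/5) = 1. Collecting the sign flips along the way, the symbol is +1.

1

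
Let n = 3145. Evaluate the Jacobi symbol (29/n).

Reciprocity: 29 ≡ 1 and 3145 ≡ 1 (mod 4), so (29/3145) = +(3145/29).
Reduce top mod 29: now compute (13/29).
Reciprocity: 13 ≡ 1 and 29 ≡ 1 (mod 4), so (13/29) = +(29/13).
Reduce top mod 13: now compute (3/13).
Reciprocity: 3 ≡ 3 and 13 ≡ 1 (mod 4), so (3/13) = +(13/3).
Reduce top mod 3: now compute (1/3).
Reached (1/3) = 1. Collecting the sign flips along the way, the symbol is +1.

1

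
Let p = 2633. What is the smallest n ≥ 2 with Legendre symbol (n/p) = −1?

3

(2/2633) = +1, so 2 is a residue.
(3/2633) = −1, so 3 is the smallest positive non-residue mod 2633.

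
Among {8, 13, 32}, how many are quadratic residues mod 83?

(8/83) = -1 → non-residue.
(13/83) = -1 → non-residue.
(32/83) = -1 → non-residue.
Total quadratic residues among the 3: 0.

0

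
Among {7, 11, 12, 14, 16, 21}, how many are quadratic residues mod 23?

(7/23) = -1 → non-residue.
(11/23) = -1 → non-residue.
(12/23) = +1 → QR.
(14/23) = -1 → non-residue.
(16/23) = +1 → QR.
(21/23) = -1 → non-residue.
Total quadratic residues among the 6: 2.

2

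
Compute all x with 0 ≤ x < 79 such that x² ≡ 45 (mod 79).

19, 60

Since 79 ≡ 3 (mod 4), a square root of 45 is 45^((79+1)/4) = 45^20 mod 79.
Repeated squaring: 45^2≡50, 45^4≡51, 45^8≡73, 45^16≡36 (mod 79).
45^20 = 45^(16+4) ≡ 19 (mod 79).
Check: 19² = 361 ≡ 45 (mod 79). The two roots are 19 and 60.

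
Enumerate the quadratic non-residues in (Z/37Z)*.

2 5 6 8 13 14 15 17 18 19 20 22 23 24 29 31 32 35

Square k = 1,…,18 (k and 37−k give the same square):
1²=1, 2²=4, 3²=9, 4²=16, 5²=25, 6²=36, 7²≡12, 8²≡27, 9²≡7, 10²≡26, 11²≡10, 12²≡33, 13²≡21, 14²≡11, 15²≡3, 16²≡34, 17²≡30, 18²≡28 (mod 37).
The residues are {1, 3, 4, 7, 9, 10, 11, 12, 16, 21, 25, 26, 27, 28, 30, 33, 34, 36}; the non-residues are the remaining 18 nonzero classes.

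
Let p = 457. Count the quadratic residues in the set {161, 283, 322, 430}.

2

(161/457) = -1 → non-residue.
(283/457) = +1 → QR.
(322/457) = -1 → non-residue.
(430/457) = +1 → QR.
Total quadratic residues among the 4: 2.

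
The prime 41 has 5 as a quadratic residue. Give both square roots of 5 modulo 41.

13, 28

41 ≡ 1 (mod 4), so we find a root by search.
Trying successive values, 13² = 169 ≡ 5 (mod 41). The other root is 41 − 13 = 28.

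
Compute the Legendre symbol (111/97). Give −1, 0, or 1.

-1

Euler's criterion: (111/97) ≡ 14^48 (mod 97).
14^2 ≡ 2 (mod 97)
14^4 ≡ 4 (mod 97)
14^8 ≡ 16 (mod 97)
14^16 ≡ 62 (mod 97)
14^32 ≡ 61 (mod 97)
14^48 = 14^(32+16) ≡ 96 (mod 97).
Result is 96 ≡ −1, so (111/97) = −1.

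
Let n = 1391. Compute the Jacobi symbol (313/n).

1

Reciprocity: 313 ≡ 1 and 1391 ≡ 3 (mod 4), so (313/1391) = +(1391/313).
Reduce top mod 313: now compute (139/313).
Reciprocity: 139 ≡ 3 and 313 ≡ 1 (mod 4), so (139/313) = +(313/139).
Reduce top mod 139: now compute (35/139).
Reciprocity: 35 ≡ 3 and 139 ≡ 3 (mod 4), so (35/139) = −(139/35).
Reduce top mod 35: now compute (34/35).
Pull out 2: since 35 ≡ 3 (mod 8), (2/35) = -1.
Reciprocity: 17 ≡ 1 and 35 ≡ 3 (mod 4), so (17/35) = +(35/17).
Reduce top mod 17: now compute (1/17).
Reached (1/17) = 1. Collecting the sign flips along the way, the symbol is +1.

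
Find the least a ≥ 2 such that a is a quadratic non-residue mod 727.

(2/727) = +1, so 2 is a residue.
(3/727) = −1, so 3 is the smallest positive non-residue mod 727.

3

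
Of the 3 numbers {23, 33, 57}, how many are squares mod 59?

(23/59) = -1 → non-residue.
(33/59) = -1 → non-residue.
(57/59) = +1 → QR.
Total quadratic residues among the 3: 1.

1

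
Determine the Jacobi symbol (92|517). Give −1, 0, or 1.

Pull out 2^2: since 517 ≡ 5 (mod 8), (2/517) = -1, so (2/517)^2 = +1.
Reciprocity: 23 ≡ 3 and 517 ≡ 1 (mod 4), so (23/517) = +(517/23).
Reduce top mod 23: now compute (11/23).
Reciprocity: 11 ≡ 3 and 23 ≡ 3 (mod 4), so (11/23) = −(23/11).
Reduce top mod 11: now compute (1/11).
Reached (1/11) = 1. Collecting the sign flips along the way, the symbol is -1.

-1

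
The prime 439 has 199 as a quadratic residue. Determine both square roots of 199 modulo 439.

182, 257

Since 439 ≡ 3 (mod 4), a square root of 199 is 199^((439+1)/4) = 199^110 mod 439.
Repeated squaring: 199^2≡91, 199^4≡379, 199^8≡88, 199^16≡281, 199^32≡380, 199^64≡408 (mod 439).
199^110 = 199^(64+32+8+4+2) ≡ 182 (mod 439).
Check: 182² = 33124 ≡ 199 (mod 439). The two roots are 182 and 257.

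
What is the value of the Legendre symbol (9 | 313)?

1

Euler's criterion: (9/313) ≡ 9^156 (mod 313).
9^2 ≡ 81 (mod 313)
9^4 ≡ 301 (mod 313)
9^8 ≡ 144 (mod 313)
9^16 ≡ 78 (mod 313)
9^32 ≡ 137 (mod 313)
9^64 ≡ 302 (mod 313)
9^128 ≡ 121 (mod 313)
9^156 = 9^(128+16+8+4) ≡ 1 (mod 313).
Result is 1, so (9/313) = 1.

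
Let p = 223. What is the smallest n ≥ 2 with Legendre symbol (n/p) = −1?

3

(2/223) = +1, so 2 is a residue.
(3/223) = −1, so 3 is the smallest positive non-residue mod 223.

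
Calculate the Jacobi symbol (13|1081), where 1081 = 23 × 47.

-1

Reciprocity: 13 ≡ 1 and 1081 ≡ 1 (mod 4), so (13/1081) = +(1081/13).
Reduce top mod 13: now compute (2/13).
Pull out 2: since 13 ≡ 5 (mod 8), (2/13) = -1.
Reached (1/13) = 1. Collecting the sign flips along the way, the symbol is -1.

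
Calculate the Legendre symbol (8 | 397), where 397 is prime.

-1

Pull out 2^3: since 397 ≡ 5 (mod 8), (2/397) = -1, so (2/397)^3 = -1.
Reached (1/397) = 1. Collecting the sign flips along the way, the symbol is -1.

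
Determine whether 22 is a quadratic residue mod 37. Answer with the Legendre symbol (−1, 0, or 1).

Euler's criterion: (22/37) ≡ 22^18 (mod 37).
22^2 ≡ 3 (mod 37)
22^4 ≡ 9 (mod 37)
22^8 ≡ 7 (mod 37)
22^16 ≡ 12 (mod 37)
22^18 = 22^(16+2) ≡ 36 (mod 37).
Result is 36 ≡ −1, so (22/37) = −1.

-1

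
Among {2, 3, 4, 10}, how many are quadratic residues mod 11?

2

(2/11) = -1 → non-residue.
(3/11) = +1 → QR.
(4/11) = +1 → QR.
(10/11) = -1 → non-residue.
Total quadratic residues among the 4: 2.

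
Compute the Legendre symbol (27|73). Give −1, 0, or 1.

Reciprocity: 27 ≡ 3 and 73 ≡ 1 (mod 4), so (27/73) = +(73/27).
Reduce top mod 27: now compute (19/27).
Reciprocity: 19 ≡ 3 and 27 ≡ 3 (mod 4), so (19/27) = −(27/19).
Reduce top mod 19: now compute (8/19).
Pull out 2^3: since 19 ≡ 3 (mod 8), (2/19) = -1, so (2/19)^3 = -1.
Reached (1/19) = 1. Collecting the sign flips along the way, the symbol is +1.

1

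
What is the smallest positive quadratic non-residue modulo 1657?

(2/1657) = +1, so 2 is a residue.
(3/1657) = +1, so 3 is a residue.
(4/1657) = +1, so 4 is a residue.
(5/1657) = −1, so 5 is the smallest positive non-residue mod 1657.

5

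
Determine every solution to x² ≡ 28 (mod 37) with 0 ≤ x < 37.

18, 19

37 ≡ 1 (mod 4), so we find a root by search.
Trying successive values, 18² = 324 ≡ 28 (mod 37). The other root is 37 − 18 = 19.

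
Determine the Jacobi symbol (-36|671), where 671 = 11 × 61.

First reduce: -36 ≡ 635 (mod 671).
Reciprocity: 635 ≡ 3 and 671 ≡ 3 (mod 4), so (635/671) = −(671/635).
Reduce top mod 635: now compute (36/635).
Pull out 2^2: since 635 ≡ 3 (mod 8), (2/635) = -1, so (2/635)^2 = +1.
Reciprocity: 9 ≡ 1 and 635 ≡ 3 (mod 4), so (9/635) = +(635/9).
Reduce top mod 9: now compute (5/9).
Reciprocity: 5 ≡ 1 and 9 ≡ 1 (mod 4), so (5/9) = +(9/5).
Reduce top mod 5: now compute (4/5).
Pull out 2^2: since 5 ≡ 5 (mod 8), (2/5) = -1, so (2/5)^2 = +1.
Reached (1/5) = 1. Collecting the sign flips along the way, the symbol is -1.

-1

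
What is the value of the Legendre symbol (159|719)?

Reciprocity: 159 ≡ 3 and 719 ≡ 3 (mod 4), so (159/719) = −(719/159).
Reduce top mod 159: now compute (83/159).
Reciprocity: 83 ≡ 3 and 159 ≡ 3 (mod 4), so (83/159) = −(159/83).
Reduce top mod 83: now compute (76/83).
Pull out 2^2: since 83 ≡ 3 (mod 8), (2/83) = -1, so (2/83)^2 = +1.
Reciprocity: 19 ≡ 3 and 83 ≡ 3 (mod 4), so (19/83) = −(83/19).
Reduce top mod 19: now compute (7/19).
Reciprocity: 7 ≡ 3 and 19 ≡ 3 (mod 4), so (7/19) = −(19/7).
Reduce top mod 7: now compute (5/7).
Reciprocity: 5 ≡ 1 and 7 ≡ 3 (mod 4), so (5/7) = +(7/5).
Reduce top mod 5: now compute (2/5).
Pull out 2: since 5 ≡ 5 (mod 8), (2/5) = -1.
Reached (1/5) = 1. Collecting the sign flips along the way, the symbol is -1.

-1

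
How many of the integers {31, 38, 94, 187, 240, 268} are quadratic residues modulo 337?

(31/337) = -1 → non-residue.
(38/337) = -1 → non-residue.
(94/337) = +1 → QR.
(187/337) = +1 → QR.
(240/337) = -1 → non-residue.
(268/337) = -1 → non-residue.
Total quadratic residues among the 6: 2.

2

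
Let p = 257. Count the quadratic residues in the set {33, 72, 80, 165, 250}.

2

(33/257) = -1 → non-residue.
(72/257) = +1 → QR.
(80/257) = -1 → non-residue.
(165/257) = +1 → QR.
(250/257) = -1 → non-residue.
Total quadratic residues among the 5: 2.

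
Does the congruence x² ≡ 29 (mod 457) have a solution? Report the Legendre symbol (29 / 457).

Euler's criterion: (29/457) ≡ 29^228 (mod 457).
29^2 ≡ 384 (mod 457)
29^4 ≡ 302 (mod 457)
29^8 ≡ 261 (mod 457)
29^16 ≡ 28 (mod 457)
29^32 ≡ 327 (mod 457)
29^64 ≡ 448 (mod 457)
29^128 ≡ 81 (mod 457)
29^228 = 29^(128+64+32+4) ≡ 1 (mod 457).
Result is 1, so (29/457) = 1.

1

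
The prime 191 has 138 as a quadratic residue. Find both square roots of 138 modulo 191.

86, 105

Since 191 ≡ 3 (mod 4), a square root of 138 is 138^((191+1)/4) = 138^48 mod 191.
Repeated squaring: 138^2≡135, 138^4≡80, 138^8≡97, 138^16≡50, 138^32≡17 (mod 191).
138^48 = 138^(32+16) ≡ 86 (mod 191).
Check: 86² = 7396 ≡ 138 (mod 191). The two roots are 86 and 105.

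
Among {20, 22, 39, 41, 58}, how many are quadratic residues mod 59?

3

(20/59) = +1 → QR.
(22/59) = +1 → QR.
(39/59) = -1 → non-residue.
(41/59) = +1 → QR.
(58/59) = -1 → non-residue.
Total quadratic residues among the 5: 3.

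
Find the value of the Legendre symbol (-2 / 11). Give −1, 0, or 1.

1

First reduce: -2 ≡ 9 (mod 11).
Reciprocity: 9 ≡ 1 and 11 ≡ 3 (mod 4), so (9/11) = +(11/9).
Reduce top mod 9: now compute (2/9).
Pull out 2: since 9 ≡ 1 (mod 8), (2/9) = +1.
Reached (1/9) = 1. Collecting the sign flips along the way, the symbol is +1.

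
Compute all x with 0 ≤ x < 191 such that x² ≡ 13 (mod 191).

Since 191 ≡ 3 (mod 4), a square root of 13 is 13^((191+1)/4) = 13^48 mod 191.
Repeated squaring: 13^2≡169, 13^4≡102, 13^8≡90, 13^16≡78, 13^32≡163 (mod 191).
13^48 = 13^(32+16) ≡ 108 (mod 191).
Check: 108² = 11664 ≡ 13 (mod 191). The two roots are 83 and 108.

83, 108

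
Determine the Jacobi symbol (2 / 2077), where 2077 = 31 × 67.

Pull out 2: since 2077 ≡ 5 (mod 8), (2/2077) = -1.
Reached (1/2077) = 1. Collecting the sign flips along the way, the symbol is -1.

-1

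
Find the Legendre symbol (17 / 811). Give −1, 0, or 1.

Euler's criterion: (17/811) ≡ 17^405 (mod 811).
17^2 ≡ 289 (mod 811)
17^4 ≡ 799 (mod 811)
17^8 ≡ 144 (mod 811)
17^16 ≡ 461 (mod 811)
17^32 ≡ 39 (mod 811)
17^64 ≡ 710 (mod 811)
17^128 ≡ 469 (mod 811)
17^256 ≡ 180 (mod 811)
17^405 = 17^(256+128+16+4+1) ≡ 810 (mod 811).
Result is 810 ≡ −1, so (17/811) = −1.

-1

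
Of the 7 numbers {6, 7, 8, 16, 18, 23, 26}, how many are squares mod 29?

4

(6/29) = +1 → QR.
(7/29) = +1 → QR.
(8/29) = -1 → non-residue.
(16/29) = +1 → QR.
(18/29) = -1 → non-residue.
(23/29) = +1 → QR.
(26/29) = -1 → non-residue.
Total quadratic residues among the 7: 4.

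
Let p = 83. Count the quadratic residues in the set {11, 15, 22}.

(11/83) = +1 → QR.
(15/83) = -1 → non-residue.
(22/83) = -1 → non-residue.
Total quadratic residues among the 3: 1.

1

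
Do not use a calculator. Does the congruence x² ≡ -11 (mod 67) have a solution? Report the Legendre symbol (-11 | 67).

1

First reduce: -11 ≡ 56 (mod 67).
Pull out 2^3: since 67 ≡ 3 (mod 8), (2/67) = -1, so (2/67)^3 = -1.
Reciprocity: 7 ≡ 3 and 67 ≡ 3 (mod 4), so (7/67) = −(67/7).
Reduce top mod 7: now compute (4/7).
Pull out 2^2: since 7 ≡ 7 (mod 8), (2/7) = +1, so (2/7)^2 = +1.
Reached (1/7) = 1. Collecting the sign flips along the way, the symbol is +1.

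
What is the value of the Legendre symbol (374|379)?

Pull out 2: since 379 ≡ 3 (mod 8), (2/379) = -1.
Reciprocity: 187 ≡ 3 and 379 ≡ 3 (mod 4), so (187/379) = −(379/187).
Reduce top mod 187: now compute (5/187).
Reciprocity: 5 ≡ 1 and 187 ≡ 3 (mod 4), so (5/187) = +(187/5).
Reduce top mod 5: now compute (2/5).
Pull out 2: since 5 ≡ 5 (mod 8), (2/5) = -1.
Reached (1/5) = 1. Collecting the sign flips along the way, the symbol is -1.

-1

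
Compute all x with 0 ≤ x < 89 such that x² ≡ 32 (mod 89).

89 ≡ 1 (mod 4), so we find a root by search.
Trying successive values, 11² = 121 ≡ 32 (mod 89). The other root is 89 − 11 = 78.

11, 78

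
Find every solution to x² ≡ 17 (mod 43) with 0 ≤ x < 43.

19, 24

Since 43 ≡ 3 (mod 4), a square root of 17 is 17^((43+1)/4) = 17^11 mod 43.
Repeated squaring: 17^2≡31, 17^4≡15, 17^8≡10 (mod 43).
17^11 = 17^(8+2+1) ≡ 24 (mod 43).
Check: 24² = 576 ≡ 17 (mod 43). The two roots are 19 and 24.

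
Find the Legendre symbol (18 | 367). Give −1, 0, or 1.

1

Euler's criterion: (18/367) ≡ 18^183 (mod 367).
18^2 ≡ 324 (mod 367)
18^4 ≡ 14 (mod 367)
18^8 ≡ 196 (mod 367)
18^16 ≡ 248 (mod 367)
18^32 ≡ 215 (mod 367)
18^64 ≡ 350 (mod 367)
18^128 ≡ 289 (mod 367)
18^183 = 18^(128+32+16+4+2+1) ≡ 1 (mod 367).
Result is 1, so (18/367) = 1.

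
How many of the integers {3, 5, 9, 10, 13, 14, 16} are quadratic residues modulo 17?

(3/17) = -1 → non-residue.
(5/17) = -1 → non-residue.
(9/17) = +1 → QR.
(10/17) = -1 → non-residue.
(13/17) = +1 → QR.
(14/17) = -1 → non-residue.
(16/17) = +1 → QR.
Total quadratic residues among the 7: 3.

3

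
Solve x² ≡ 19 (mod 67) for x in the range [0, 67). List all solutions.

Since 67 ≡ 3 (mod 4), a square root of 19 is 19^((67+1)/4) = 19^17 mod 67.
Repeated squaring: 19^2≡26, 19^4≡6, 19^8≡36, 19^16≡23 (mod 67).
19^17 = 19^(16+1) ≡ 35 (mod 67).
Check: 35² = 1225 ≡ 19 (mod 67). The two roots are 32 and 35.

32, 35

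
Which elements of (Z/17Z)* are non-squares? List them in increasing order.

3 5 6 7 10 11 12 14

Square k = 1,…,8 (k and 17−k give the same square):
1²=1, 2²=4, 3²=9, 4²=16, 5²≡8, 6²≡2, 7²≡15, 8²≡13 (mod 17).
The residues are {1, 2, 4, 8, 9, 13, 15, 16}; the non-residues are the remaining 8 nonzero classes.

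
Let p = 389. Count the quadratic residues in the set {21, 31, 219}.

0

(21/389) = -1 → non-residue.
(31/389) = -1 → non-residue.
(219/389) = -1 → non-residue.
Total quadratic residues among the 3: 0.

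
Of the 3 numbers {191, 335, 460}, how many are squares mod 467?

(191/467) = -1 → non-residue.
(335/467) = +1 → QR.
(460/467) = -1 → non-residue.
Total quadratic residues among the 3: 1.

1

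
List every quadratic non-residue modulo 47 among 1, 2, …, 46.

5 10 11 13 15 19 20 22 23 26 29 30 31 33 35 38 39 40 41 43 44 45 46

Square k = 1,…,23 (k and 47−k give the same square):
1²=1, 2²=4, 3²=9, 4²=16, 5²=25, 6²=36, 7²≡2, 8²≡17, 9²≡34, 10²≡6, 11²≡27, 12²≡3, 13²≡28, 14²≡8, 15²≡37, 16²≡21, 17²≡7, 18²≡42, 19²≡32, 20²≡24, 21²≡18, 22²≡14, 23²≡12 (mod 47).
The residues are {1, 2, 3, 4, 6, 7, 8, 9, 12, 14, 16, 17, 18, 21, 24, 25, 27, 28, 32, 34, 36, 37, 42}; the non-residues are the remaining 23 nonzero classes.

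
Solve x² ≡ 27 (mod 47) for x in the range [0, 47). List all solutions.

Since 47 ≡ 3 (mod 4), a square root of 27 is 27^((47+1)/4) = 27^12 mod 47.
Repeated squaring: 27^2≡24, 27^4≡12, 27^8≡3 (mod 47).
27^12 = 27^(8+4) ≡ 36 (mod 47).
Check: 36² = 1296 ≡ 27 (mod 47). The two roots are 11 and 36.

11, 36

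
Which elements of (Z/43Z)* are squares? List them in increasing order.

Square k = 1,…,21 (k and 43−k give the same square):
1²=1, 2²=4, 3²=9, 4²=16, 5²=25, 6²=36, 7²≡6, 8²≡21, 9²≡38, 10²≡14, 11²≡35, 12²≡15, 13²≡40, 14²≡24, 15²≡10, 16²≡41, 17²≡31, 18²≡23, 19²≡17, 20²≡13, 21²≡11 (mod 43).
So the quadratic residues mod 43 are {1, 4, 6, 9, 10, 11, 13, 14, 15, 16, 17, 21, 23, 24, 25, 31, 35, 36, 38, 40, 41}.

1,4,6,9,10,11,13,14,15,16,17,21,23,24,25,31,35,36,38,40,41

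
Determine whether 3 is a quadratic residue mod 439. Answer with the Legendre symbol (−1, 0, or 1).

-1

Euler's criterion: (3/439) ≡ 3^219 (mod 439).
3^2 ≡ 9 (mod 439)
3^4 ≡ 81 (mod 439)
3^8 ≡ 415 (mod 439)
3^16 ≡ 137 (mod 439)
3^32 ≡ 331 (mod 439)
3^64 ≡ 250 (mod 439)
3^128 ≡ 162 (mod 439)
3^219 = 3^(128+64+16+8+2+1) ≡ 438 (mod 439).
Result is 438 ≡ −1, so (3/439) = −1.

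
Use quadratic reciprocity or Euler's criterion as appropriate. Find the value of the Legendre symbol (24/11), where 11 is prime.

Euler's criterion: (24/11) ≡ 2^5 (mod 11).
2^2 ≡ 4 (mod 11)
2^4 ≡ 5 (mod 11)
2^5 = 2^(4+1) ≡ 10 (mod 11).
Result is 10 ≡ −1, so (24/11) = −1.

-1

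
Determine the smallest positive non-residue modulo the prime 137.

(2/137) = +1, so 2 is a residue.
(3/137) = −1, so 3 is the smallest positive non-residue mod 137.

3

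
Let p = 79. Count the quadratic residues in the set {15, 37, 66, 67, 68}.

1

(15/79) = -1 → non-residue.
(37/79) = -1 → non-residue.
(66/79) = -1 → non-residue.
(67/79) = +1 → QR.
(68/79) = -1 → non-residue.
Total quadratic residues among the 5: 1.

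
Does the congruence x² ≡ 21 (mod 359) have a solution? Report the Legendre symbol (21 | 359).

-1

Euler's criterion: (21/359) ≡ 21^179 (mod 359).
21^2 ≡ 82 (mod 359)
21^4 ≡ 262 (mod 359)
21^8 ≡ 75 (mod 359)
21^16 ≡ 240 (mod 359)
21^32 ≡ 160 (mod 359)
21^64 ≡ 111 (mod 359)
21^128 ≡ 115 (mod 359)
21^179 = 21^(128+32+16+2+1) ≡ 358 (mod 359).
Result is 358 ≡ −1, so (21/359) = −1.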